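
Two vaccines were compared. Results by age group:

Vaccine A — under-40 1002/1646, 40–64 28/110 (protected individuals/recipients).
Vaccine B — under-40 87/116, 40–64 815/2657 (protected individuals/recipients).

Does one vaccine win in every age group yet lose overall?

Under-40: Vaccine A 1002/1646 = 60.9%, Vaccine B 87/116 = 75.0% → Vaccine B
40–64: Vaccine A 28/110 = 25.5%, Vaccine B 815/2657 = 30.7% → Vaccine B
Overall: Vaccine A 1030/1756 = 58.7%, Vaccine B 902/2773 = 32.5% → Vaccine A
Vaccine B wins each age group but Vaccine A wins overall — the comparison reverses. Vaccine B's recipients skew toward 40–64, which has a lower base rate.

Yes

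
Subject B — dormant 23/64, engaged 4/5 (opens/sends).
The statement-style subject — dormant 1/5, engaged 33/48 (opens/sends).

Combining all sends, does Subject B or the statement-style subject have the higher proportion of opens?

Dormant: Subject B 23/64 = 35.9%, the statement-style subject 1/5 = 20.0% → Subject B
Engaged: Subject B 4/5 = 80.0%, the statement-style subject 33/48 = 68.8% → Subject B
Overall: Subject B 27/69 = 39.1%, the statement-style subject 34/53 = 64.2% → the statement-style subject
(Subject B wins every recipient group but the statement-style subject wins overall — Subject B's sends skew toward the low-rate dormant group.)

the statement-style subject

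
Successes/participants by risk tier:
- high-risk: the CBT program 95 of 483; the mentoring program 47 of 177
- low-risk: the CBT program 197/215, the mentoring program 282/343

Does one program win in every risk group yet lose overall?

No

High-risk: the CBT program 95/483 = 19.7%, the mentoring program 47/177 = 26.6% → the mentoring program
Low-risk: the CBT program 197/215 = 91.6%, the mentoring program 282/343 = 82.2% → the CBT program
Overall: the CBT program 292/698 = 41.8%, the mentoring program 329/520 = 63.3% → the mentoring program
Neither sweeps: the CBT program wins 1 of 2 groups, the mentoring program wins 1. The mentoring program wins overall but not every group — no Simpson reversal.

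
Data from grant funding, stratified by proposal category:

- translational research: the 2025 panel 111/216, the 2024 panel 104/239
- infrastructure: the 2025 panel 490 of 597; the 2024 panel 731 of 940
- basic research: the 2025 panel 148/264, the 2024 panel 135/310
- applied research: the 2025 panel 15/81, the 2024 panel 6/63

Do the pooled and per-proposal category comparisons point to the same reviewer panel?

Yes

Translational research: the 2025 panel 111/216 = 51.4%, the 2024 panel 104/239 = 43.5% → the 2025 panel
Infrastructure: the 2025 panel 490/597 = 82.1%, the 2024 panel 731/940 = 77.8% → the 2025 panel
Basic research: the 2025 panel 148/264 = 56.1%, the 2024 panel 135/310 = 43.5% → the 2025 panel
Applied research: the 2025 panel 15/81 = 18.5%, the 2024 panel 6/63 = 9.5% → the 2025 panel
Overall: the 2025 panel 764/1158 = 66.0%, the 2024 panel 976/1552 = 62.9% → the 2025 panel
The 2025 panel wins overall and in every proposal group — no reversal.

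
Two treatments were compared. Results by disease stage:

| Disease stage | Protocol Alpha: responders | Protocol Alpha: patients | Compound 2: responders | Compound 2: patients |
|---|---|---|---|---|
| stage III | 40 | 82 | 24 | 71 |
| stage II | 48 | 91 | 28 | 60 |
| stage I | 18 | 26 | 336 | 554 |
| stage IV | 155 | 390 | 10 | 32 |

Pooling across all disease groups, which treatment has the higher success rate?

Stage III: Protocol Alpha 40/82 = 48.8%, Compound 2 24/71 = 33.8% → Protocol Alpha
Stage II: Protocol Alpha 48/91 = 52.7%, Compound 2 28/60 = 46.7% → Protocol Alpha
Stage I: Protocol Alpha 18/26 = 69.2%, Compound 2 336/554 = 60.6% → Protocol Alpha
Stage IV: Protocol Alpha 155/390 = 39.7%, Compound 2 10/32 = 31.2% → Protocol Alpha
Overall: Protocol Alpha 261/589 = 44.3%, Compound 2 398/717 = 55.5% → Compound 2
(Protocol Alpha wins every disease group but Compound 2 wins overall — Protocol Alpha's patients skew toward the low-rate stage IV group.)

Compound 2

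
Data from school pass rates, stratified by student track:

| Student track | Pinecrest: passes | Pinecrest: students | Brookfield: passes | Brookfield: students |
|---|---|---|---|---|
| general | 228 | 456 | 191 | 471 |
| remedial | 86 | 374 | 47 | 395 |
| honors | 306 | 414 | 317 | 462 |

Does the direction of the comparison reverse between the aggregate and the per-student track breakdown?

General: Pinecrest 228/456 = 50.0%, Brookfield 191/471 = 40.6% → Pinecrest
Remedial: Pinecrest 86/374 = 23.0%, Brookfield 47/395 = 11.9% → Pinecrest
Honors: Pinecrest 306/414 = 73.9%, Brookfield 317/462 = 68.6% → Pinecrest
Overall: Pinecrest 620/1244 = 49.8%, Brookfield 555/1328 = 41.8% → Pinecrest
Pinecrest wins overall and in every student group — no reversal.

No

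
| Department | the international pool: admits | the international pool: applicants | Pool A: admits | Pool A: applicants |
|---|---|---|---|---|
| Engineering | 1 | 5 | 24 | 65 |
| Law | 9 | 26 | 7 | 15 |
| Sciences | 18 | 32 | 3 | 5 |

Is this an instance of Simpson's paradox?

Yes

Engineering: the international pool 1/5 = 20.0%, Pool A 24/65 = 36.9% → Pool A
Law: the international pool 9/26 = 34.6%, Pool A 7/15 = 46.7% → Pool A
Sciences: the international pool 18/32 = 56.2%, Pool A 3/5 = 60.0% → Pool A
Overall: the international pool 28/63 = 44.4%, Pool A 34/85 = 40.0% → the international pool
Pool A wins each department group but the international pool wins overall — the comparison reverses. Pool A's applicants skew toward Engineering, which has a lower base rate.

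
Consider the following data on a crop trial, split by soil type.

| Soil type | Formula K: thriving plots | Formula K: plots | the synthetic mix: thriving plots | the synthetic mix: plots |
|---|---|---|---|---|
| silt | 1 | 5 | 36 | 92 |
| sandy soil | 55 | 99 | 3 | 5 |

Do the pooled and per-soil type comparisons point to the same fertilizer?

No

Silt: Formula K 1/5 = 20.0%, the synthetic mix 36/92 = 39.1% → the synthetic mix
Sandy soil: Formula K 55/99 = 55.6%, the synthetic mix 3/5 = 60.0% → the synthetic mix
Overall: Formula K 56/104 = 53.8%, the synthetic mix 39/97 = 40.2% → Formula K
The synthetic mix wins each soil group but Formula K wins overall — the comparison reverses. The synthetic mix's plots skew toward silt, which has a lower base rate.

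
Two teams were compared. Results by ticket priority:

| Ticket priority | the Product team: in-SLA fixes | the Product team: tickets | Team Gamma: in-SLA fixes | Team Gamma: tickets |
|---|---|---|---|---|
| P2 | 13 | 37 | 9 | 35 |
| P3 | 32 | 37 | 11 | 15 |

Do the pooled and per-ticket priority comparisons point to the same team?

P2: the Product team 13/37 = 35.1%, Team Gamma 9/35 = 25.7% → the Product team
P3: the Product team 32/37 = 86.5%, Team Gamma 11/15 = 73.3% → the Product team
Overall: the Product team 45/74 = 60.8%, Team Gamma 20/50 = 40.0% → the Product team
The Product team wins overall and in every ticket group — no reversal.

Yes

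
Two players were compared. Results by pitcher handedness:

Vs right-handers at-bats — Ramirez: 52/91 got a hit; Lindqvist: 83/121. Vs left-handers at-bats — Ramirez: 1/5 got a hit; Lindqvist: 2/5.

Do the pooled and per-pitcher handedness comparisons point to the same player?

Yes

Vs right-handers: Ramirez 52/91 = 57.1%, Lindqvist 83/121 = 68.6% → Lindqvist
Vs left-handers: Ramirez 1/5 = 20.0%, Lindqvist 2/5 = 40.0% → Lindqvist
Overall: Ramirez 53/96 = 55.2%, Lindqvist 85/126 = 67.5% → Lindqvist
Lindqvist wins overall and in every pitcher group — no reversal.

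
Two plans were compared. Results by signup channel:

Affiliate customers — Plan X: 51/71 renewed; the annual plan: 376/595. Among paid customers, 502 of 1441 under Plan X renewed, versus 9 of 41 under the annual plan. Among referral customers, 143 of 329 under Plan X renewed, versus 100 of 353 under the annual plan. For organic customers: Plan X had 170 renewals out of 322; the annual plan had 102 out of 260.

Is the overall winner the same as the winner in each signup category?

Affiliate: Plan X 51/71 = 71.8%, the annual plan 376/595 = 63.2% → Plan X
Paid: Plan X 502/1441 = 34.8%, the annual plan 9/41 = 22.0% → Plan X
Referral: Plan X 143/329 = 43.5%, the annual plan 100/353 = 28.3% → Plan X
Organic: Plan X 170/322 = 52.8%, the annual plan 102/260 = 39.2% → Plan X
Overall: Plan X 866/2163 = 40.0%, the annual plan 587/1249 = 47.0% → the annual plan
Plan X wins each signup group but the annual plan wins overall — the comparison reverses. Plan X's customers skew toward paid, which has a lower base rate.

No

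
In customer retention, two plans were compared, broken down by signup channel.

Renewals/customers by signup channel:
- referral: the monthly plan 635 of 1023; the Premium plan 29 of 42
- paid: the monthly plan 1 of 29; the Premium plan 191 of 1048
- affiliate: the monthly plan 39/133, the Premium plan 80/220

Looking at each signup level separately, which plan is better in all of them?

Referral: the monthly plan 635/1023 = 62.1%, the Premium plan 29/42 = 69.0% → the Premium plan
Paid: the monthly plan 1/29 = 3.4%, the Premium plan 191/1048 = 18.2% → the Premium plan
Affiliate: the monthly plan 39/133 = 29.3%, the Premium plan 80/220 = 36.4% → the Premium plan
The Premium plan has the higher rate in all 3 groups.

the Premium plan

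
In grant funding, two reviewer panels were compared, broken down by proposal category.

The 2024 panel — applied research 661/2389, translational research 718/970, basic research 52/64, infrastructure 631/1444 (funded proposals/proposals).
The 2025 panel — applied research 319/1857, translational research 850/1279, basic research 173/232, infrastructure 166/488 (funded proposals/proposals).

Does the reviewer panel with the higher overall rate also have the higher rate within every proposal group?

Yes

Applied research: the 2024 panel 661/2389 = 27.7%, the 2025 panel 319/1857 = 17.2% → the 2024 panel
Translational research: the 2024 panel 718/970 = 74.0%, the 2025 panel 850/1279 = 66.5% → the 2024 panel
Basic research: the 2024 panel 52/64 = 81.2%, the 2025 panel 173/232 = 74.6% → the 2024 panel
Infrastructure: the 2024 panel 631/1444 = 43.7%, the 2025 panel 166/488 = 34.0% → the 2024 panel
Overall: the 2024 panel 2062/4867 = 42.4%, the 2025 panel 1508/3856 = 39.1% → the 2024 panel
The 2024 panel wins overall and in every proposal group — no reversal.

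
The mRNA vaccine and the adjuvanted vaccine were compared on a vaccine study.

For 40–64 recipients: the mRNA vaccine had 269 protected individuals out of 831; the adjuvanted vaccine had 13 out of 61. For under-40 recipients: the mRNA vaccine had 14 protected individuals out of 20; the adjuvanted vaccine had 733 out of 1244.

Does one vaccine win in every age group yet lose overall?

Yes

40–64: the mRNA vaccine 269/831 = 32.4%, the adjuvanted vaccine 13/61 = 21.3% → the mRNA vaccine
Under-40: the mRNA vaccine 14/20 = 70.0%, the adjuvanted vaccine 733/1244 = 58.9% → the mRNA vaccine
Overall: the mRNA vaccine 283/851 = 33.3%, the adjuvanted vaccine 746/1305 = 57.2% → the adjuvanted vaccine
The mRNA vaccine wins each age group but the adjuvanted vaccine wins overall — the comparison reverses. The mRNA vaccine's recipients skew toward 40–64, which has a lower base rate.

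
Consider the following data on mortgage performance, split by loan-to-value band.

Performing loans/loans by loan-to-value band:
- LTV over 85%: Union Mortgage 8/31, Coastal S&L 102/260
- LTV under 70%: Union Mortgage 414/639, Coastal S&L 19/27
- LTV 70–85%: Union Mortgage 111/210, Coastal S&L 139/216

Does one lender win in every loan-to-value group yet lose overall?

Yes

LTV over 85%: Union Mortgage 8/31 = 25.8%, Coastal S&L 102/260 = 39.2% → Coastal S&L
LTV under 70%: Union Mortgage 414/639 = 64.8%, Coastal S&L 19/27 = 70.4% → Coastal S&L
LTV 70–85%: Union Mortgage 111/210 = 52.9%, Coastal S&L 139/216 = 64.4% → Coastal S&L
Overall: Union Mortgage 533/880 = 60.6%, Coastal S&L 260/503 = 51.7% → Union Mortgage
Coastal S&L wins each loan-to-value group but Union Mortgage wins overall — the comparison reverses. Coastal S&L's loans skew toward LTV over 85%, which has a lower base rate.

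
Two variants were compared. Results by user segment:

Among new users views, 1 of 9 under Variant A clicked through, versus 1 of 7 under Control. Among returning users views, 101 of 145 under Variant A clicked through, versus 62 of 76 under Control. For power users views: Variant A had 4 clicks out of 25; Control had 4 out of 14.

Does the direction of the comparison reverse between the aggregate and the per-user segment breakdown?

New users: Variant A 1/9 = 11.1%, Control 1/7 = 14.3% → Control
Returning users: Variant A 101/145 = 69.7%, Control 62/76 = 81.6% → Control
Power users: Variant A 4/25 = 16.0%, Control 4/14 = 28.6% → Control
Overall: Variant A 106/179 = 59.2%, Control 67/97 = 69.1% → Control
Control wins overall and in every user group — no reversal.

No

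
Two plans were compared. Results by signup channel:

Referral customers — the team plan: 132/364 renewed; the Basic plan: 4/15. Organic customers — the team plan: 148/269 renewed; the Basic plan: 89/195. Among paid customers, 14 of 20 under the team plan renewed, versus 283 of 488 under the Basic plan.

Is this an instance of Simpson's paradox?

Referral: the team plan 132/364 = 36.3%, the Basic plan 4/15 = 26.7% → the team plan
Organic: the team plan 148/269 = 55.0%, the Basic plan 89/195 = 45.6% → the team plan
Paid: the team plan 14/20 = 70.0%, the Basic plan 283/488 = 58.0% → the team plan
Overall: the team plan 294/653 = 45.0%, the Basic plan 376/698 = 53.9% → the Basic plan
The team plan wins each signup group but the Basic plan wins overall — the comparison reverses. The team plan's customers skew toward referral, which has a lower base rate.

Yes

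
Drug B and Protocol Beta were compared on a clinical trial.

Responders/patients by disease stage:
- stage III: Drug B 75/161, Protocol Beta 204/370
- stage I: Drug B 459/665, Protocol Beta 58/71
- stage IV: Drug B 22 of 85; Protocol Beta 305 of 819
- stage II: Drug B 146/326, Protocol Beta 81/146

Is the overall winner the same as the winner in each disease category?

Stage III: Drug B 75/161 = 46.6%, Protocol Beta 204/370 = 55.1% → Protocol Beta
Stage I: Drug B 459/665 = 69.0%, Protocol Beta 58/71 = 81.7% → Protocol Beta
Stage IV: Drug B 22/85 = 25.9%, Protocol Beta 305/819 = 37.2% → Protocol Beta
Stage II: Drug B 146/326 = 44.8%, Protocol Beta 81/146 = 55.5% → Protocol Beta
Overall: Drug B 702/1237 = 56.8%, Protocol Beta 648/1406 = 46.1% → Drug B
Protocol Beta wins each disease group but Drug B wins overall — the comparison reverses. Protocol Beta's patients skew toward stage IV, which has a lower base rate.

No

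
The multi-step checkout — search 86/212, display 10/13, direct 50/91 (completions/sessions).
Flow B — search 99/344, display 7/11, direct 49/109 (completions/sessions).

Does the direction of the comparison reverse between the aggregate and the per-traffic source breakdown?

No

Search: the multi-step checkout 86/212 = 40.6%, Flow B 99/344 = 28.8% → the multi-step checkout
Display: the multi-step checkout 10/13 = 76.9%, Flow B 7/11 = 63.6% → the multi-step checkout
Direct: the multi-step checkout 50/91 = 54.9%, Flow B 49/109 = 45.0% → the multi-step checkout
Overall: the multi-step checkout 146/316 = 46.2%, Flow B 155/464 = 33.4% → the multi-step checkout
The multi-step checkout wins overall and in every traffic group — no reversal.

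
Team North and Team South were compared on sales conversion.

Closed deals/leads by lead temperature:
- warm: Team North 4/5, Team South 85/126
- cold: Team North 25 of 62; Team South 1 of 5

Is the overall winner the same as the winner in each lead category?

Warm: Team North 4/5 = 80.0%, Team South 85/126 = 67.5% → Team North
Cold: Team North 25/62 = 40.3%, Team South 1/5 = 20.0% → Team North
Overall: Team North 29/67 = 43.3%, Team South 86/131 = 65.6% → Team South
Team North wins each lead group but Team South wins overall — the comparison reverses. Team North's leads skew toward cold, which has a lower base rate.

No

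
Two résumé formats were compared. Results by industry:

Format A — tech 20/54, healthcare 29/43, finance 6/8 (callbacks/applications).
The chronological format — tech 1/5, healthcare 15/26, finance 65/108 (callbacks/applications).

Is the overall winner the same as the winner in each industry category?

Tech: Format A 20/54 = 37.0%, the chronological format 1/5 = 20.0% → Format A
Healthcare: Format A 29/43 = 67.4%, the chronological format 15/26 = 57.7% → Format A
Finance: Format A 6/8 = 75.0%, the chronological format 65/108 = 60.2% → Format A
Overall: Format A 55/105 = 52.4%, the chronological format 81/139 = 58.3% → the chronological format
Format A wins each industry group but the chronological format wins overall — the comparison reverses. Format A's applications skew toward tech, which has a lower base rate.

No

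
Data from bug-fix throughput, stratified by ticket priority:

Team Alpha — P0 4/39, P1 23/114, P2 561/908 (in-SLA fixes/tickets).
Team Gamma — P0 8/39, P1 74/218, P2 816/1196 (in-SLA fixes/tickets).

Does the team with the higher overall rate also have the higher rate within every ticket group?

P0: Team Alpha 4/39 = 10.3%, Team Gamma 8/39 = 20.5% → Team Gamma
P1: Team Alpha 23/114 = 20.2%, Team Gamma 74/218 = 33.9% → Team Gamma
P2: Team Alpha 561/908 = 61.8%, Team Gamma 816/1196 = 68.2% → Team Gamma
Overall: Team Alpha 588/1061 = 55.4%, Team Gamma 898/1453 = 61.8% → Team Gamma
Team Gamma wins overall and in every ticket group — no reversal.

Yes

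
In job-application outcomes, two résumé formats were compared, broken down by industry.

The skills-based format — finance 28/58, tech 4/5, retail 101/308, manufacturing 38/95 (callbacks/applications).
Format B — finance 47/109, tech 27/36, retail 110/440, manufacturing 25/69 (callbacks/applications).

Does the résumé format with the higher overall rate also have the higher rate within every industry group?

Yes

Finance: the skills-based format 28/58 = 48.3%, Format B 47/109 = 43.1% → the skills-based format
Tech: the skills-based format 4/5 = 80.0%, Format B 27/36 = 75.0% → the skills-based format
Retail: the skills-based format 101/308 = 32.8%, Format B 110/440 = 25.0% → the skills-based format
Manufacturing: the skills-based format 38/95 = 40.0%, Format B 25/69 = 36.2% → the skills-based format
Overall: the skills-based format 171/466 = 36.7%, Format B 209/654 = 32.0% → the skills-based format
The skills-based format wins overall and in every industry group — no reversal.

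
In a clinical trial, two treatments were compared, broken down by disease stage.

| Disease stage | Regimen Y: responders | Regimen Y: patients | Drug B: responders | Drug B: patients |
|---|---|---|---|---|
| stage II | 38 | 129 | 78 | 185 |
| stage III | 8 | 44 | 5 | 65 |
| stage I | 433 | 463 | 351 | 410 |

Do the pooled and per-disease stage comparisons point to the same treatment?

Stage II: Regimen Y 38/129 = 29.5%, Drug B 78/185 = 42.2% → Drug B
Stage III: Regimen Y 8/44 = 18.2%, Drug B 5/65 = 7.7% → Regimen Y
Stage I: Regimen Y 433/463 = 93.5%, Drug B 351/410 = 85.6% → Regimen Y
Overall: Regimen Y 479/636 = 75.3%, Drug B 434/660 = 65.8% → Regimen Y
Neither sweeps: Regimen Y wins 2 of 3 groups, Drug B wins 1. Regimen Y wins overall but not every group — no Simpson reversal.

No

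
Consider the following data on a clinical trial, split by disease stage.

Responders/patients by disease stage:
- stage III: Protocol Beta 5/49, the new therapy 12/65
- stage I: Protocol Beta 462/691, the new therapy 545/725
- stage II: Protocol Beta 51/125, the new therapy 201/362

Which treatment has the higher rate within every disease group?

Stage III: Protocol Beta 5/49 = 10.2%, the new therapy 12/65 = 18.5% → the new therapy
Stage I: Protocol Beta 462/691 = 66.9%, the new therapy 545/725 = 75.2% → the new therapy
Stage II: Protocol Beta 51/125 = 40.8%, the new therapy 201/362 = 55.5% → the new therapy
The new therapy has the higher rate in all 3 groups.

the new therapy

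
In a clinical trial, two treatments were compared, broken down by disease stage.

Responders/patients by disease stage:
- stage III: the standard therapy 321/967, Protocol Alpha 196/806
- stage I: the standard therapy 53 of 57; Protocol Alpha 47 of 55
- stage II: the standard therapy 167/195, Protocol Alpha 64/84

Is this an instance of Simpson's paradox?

Stage III: the standard therapy 321/967 = 33.2%, Protocol Alpha 196/806 = 24.3% → the standard therapy
Stage I: the standard therapy 53/57 = 93.0%, Protocol Alpha 47/55 = 85.5% → the standard therapy
Stage II: the standard therapy 167/195 = 85.6%, Protocol Alpha 64/84 = 76.2% → the standard therapy
Overall: the standard therapy 541/1219 = 44.4%, Protocol Alpha 307/945 = 32.5% → the standard therapy
The standard therapy wins overall and in every disease group — no reversal.

No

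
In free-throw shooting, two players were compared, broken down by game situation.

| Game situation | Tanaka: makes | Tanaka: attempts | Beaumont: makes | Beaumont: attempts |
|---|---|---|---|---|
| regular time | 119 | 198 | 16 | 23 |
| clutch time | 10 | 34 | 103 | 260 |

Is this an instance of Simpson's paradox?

Regular time: Tanaka 119/198 = 60.1%, Beaumont 16/23 = 69.6% → Beaumont
Clutch time: Tanaka 10/34 = 29.4%, Beaumont 103/260 = 39.6% → Beaumont
Overall: Tanaka 129/232 = 55.6%, Beaumont 119/283 = 42.0% → Tanaka
Beaumont wins each game group but Tanaka wins overall — the comparison reverses. Beaumont's attempts skew toward clutch time, which has a lower base rate.

Yes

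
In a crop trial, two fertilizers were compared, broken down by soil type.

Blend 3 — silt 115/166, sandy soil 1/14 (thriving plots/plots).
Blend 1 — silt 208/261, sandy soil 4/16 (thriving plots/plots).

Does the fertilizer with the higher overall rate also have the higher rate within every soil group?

Yes

Silt: Blend 3 115/166 = 69.3%, Blend 1 208/261 = 79.7% → Blend 1
Sandy soil: Blend 3 1/14 = 7.1%, Blend 1 4/16 = 25.0% → Blend 1
Overall: Blend 3 116/180 = 64.4%, Blend 1 212/277 = 76.5% → Blend 1
Blend 1 wins overall and in every soil group — no reversal.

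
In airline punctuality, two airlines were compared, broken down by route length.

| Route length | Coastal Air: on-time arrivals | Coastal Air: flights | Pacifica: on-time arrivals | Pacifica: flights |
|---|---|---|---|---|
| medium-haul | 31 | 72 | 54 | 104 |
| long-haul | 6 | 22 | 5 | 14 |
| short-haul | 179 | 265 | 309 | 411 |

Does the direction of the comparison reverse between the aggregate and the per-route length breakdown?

No

Medium-haul: Coastal Air 31/72 = 43.1%, Pacifica 54/104 = 51.9% → Pacifica
Long-haul: Coastal Air 6/22 = 27.3%, Pacifica 5/14 = 35.7% → Pacifica
Short-haul: Coastal Air 179/265 = 67.5%, Pacifica 309/411 = 75.2% → Pacifica
Overall: Coastal Air 216/359 = 60.2%, Pacifica 368/529 = 69.6% → Pacifica
Pacifica wins overall and in every route group — no reversal.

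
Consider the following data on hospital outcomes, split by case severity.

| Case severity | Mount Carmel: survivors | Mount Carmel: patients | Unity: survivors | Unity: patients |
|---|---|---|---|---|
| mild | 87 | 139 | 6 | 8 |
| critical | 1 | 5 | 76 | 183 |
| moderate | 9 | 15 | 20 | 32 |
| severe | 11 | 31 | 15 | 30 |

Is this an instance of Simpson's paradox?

Mild: Mount Carmel 87/139 = 62.6%, Unity 6/8 = 75.0% → Unity
Critical: Mount Carmel 1/5 = 20.0%, Unity 76/183 = 41.5% → Unity
Moderate: Mount Carmel 9/15 = 60.0%, Unity 20/32 = 62.5% → Unity
Severe: Mount Carmel 11/31 = 35.5%, Unity 15/30 = 50.0% → Unity
Overall: Mount Carmel 108/190 = 56.8%, Unity 117/253 = 46.2% → Mount Carmel
Unity wins each case group but Mount Carmel wins overall — the comparison reverses. Unity's patients skew toward critical, which has a lower base rate.

Yes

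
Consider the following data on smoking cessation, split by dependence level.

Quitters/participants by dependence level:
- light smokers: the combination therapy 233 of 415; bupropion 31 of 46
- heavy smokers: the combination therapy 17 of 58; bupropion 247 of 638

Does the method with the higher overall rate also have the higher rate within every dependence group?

Light smokers: the combination therapy 233/415 = 56.1%, bupropion 31/46 = 67.4% → bupropion
Heavy smokers: the combination therapy 17/58 = 29.3%, bupropion 247/638 = 38.7% → bupropion
Overall: the combination therapy 250/473 = 52.9%, bupropion 278/684 = 40.6% → the combination therapy
Bupropion wins each dependence group but the combination therapy wins overall — the comparison reverses. Bupropion's participants skew toward heavy smokers, which has a lower base rate.

No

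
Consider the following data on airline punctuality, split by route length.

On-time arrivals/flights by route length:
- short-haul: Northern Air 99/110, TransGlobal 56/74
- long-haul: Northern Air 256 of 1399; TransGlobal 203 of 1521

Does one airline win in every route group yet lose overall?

Short-haul: Northern Air 99/110 = 90.0%, TransGlobal 56/74 = 75.7% → Northern Air
Long-haul: Northern Air 256/1399 = 18.3%, TransGlobal 203/1521 = 13.3% → Northern Air
Overall: Northern Air 355/1509 = 23.5%, TransGlobal 259/1595 = 16.2% → Northern Air
Northern Air wins overall and in every route group — no reversal.

No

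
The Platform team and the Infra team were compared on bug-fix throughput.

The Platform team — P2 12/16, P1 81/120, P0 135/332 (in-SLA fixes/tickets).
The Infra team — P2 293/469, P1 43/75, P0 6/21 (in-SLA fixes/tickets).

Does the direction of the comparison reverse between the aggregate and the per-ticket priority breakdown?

P2: the Platform team 12/16 = 75.0%, the Infra team 293/469 = 62.5% → the Platform team
P1: the Platform team 81/120 = 67.5%, the Infra team 43/75 = 57.3% → the Platform team
P0: the Platform team 135/332 = 40.7%, the Infra team 6/21 = 28.6% → the Platform team
Overall: the Platform team 228/468 = 48.7%, the Infra team 342/565 = 60.5% → the Infra team
The Platform team wins each ticket group but the Infra team wins overall — the comparison reverses. The Platform team's tickets skew toward P0, which has a lower base rate.

Yes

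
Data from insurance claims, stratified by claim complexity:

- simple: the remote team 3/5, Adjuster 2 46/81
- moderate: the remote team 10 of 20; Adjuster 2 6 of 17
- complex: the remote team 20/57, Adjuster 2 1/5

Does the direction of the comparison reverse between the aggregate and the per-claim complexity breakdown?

Simple: the remote team 3/5 = 60.0%, Adjuster 2 46/81 = 56.8% → the remote team
Moderate: the remote team 10/20 = 50.0%, Adjuster 2 6/17 = 35.3% → the remote team
Complex: the remote team 20/57 = 35.1%, Adjuster 2 1/5 = 20.0% → the remote team
Overall: the remote team 33/82 = 40.2%, Adjuster 2 53/103 = 51.5% → Adjuster 2
The remote team wins each claim group but Adjuster 2 wins overall — the comparison reverses. The remote team's claims skew toward complex, which has a lower base rate.

Yes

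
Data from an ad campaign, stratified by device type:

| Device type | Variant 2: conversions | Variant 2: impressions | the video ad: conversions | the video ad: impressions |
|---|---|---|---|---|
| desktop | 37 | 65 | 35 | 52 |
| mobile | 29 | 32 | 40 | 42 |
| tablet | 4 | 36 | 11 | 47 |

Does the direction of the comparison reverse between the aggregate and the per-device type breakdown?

No

Desktop: Variant 2 37/65 = 56.9%, the video ad 35/52 = 67.3% → the video ad
Mobile: Variant 2 29/32 = 90.6%, the video ad 40/42 = 95.2% → the video ad
Tablet: Variant 2 4/36 = 11.1%, the video ad 11/47 = 23.4% → the video ad
Overall: Variant 2 70/133 = 52.6%, the video ad 86/141 = 61.0% → the video ad
The video ad wins overall and in every device group — no reversal.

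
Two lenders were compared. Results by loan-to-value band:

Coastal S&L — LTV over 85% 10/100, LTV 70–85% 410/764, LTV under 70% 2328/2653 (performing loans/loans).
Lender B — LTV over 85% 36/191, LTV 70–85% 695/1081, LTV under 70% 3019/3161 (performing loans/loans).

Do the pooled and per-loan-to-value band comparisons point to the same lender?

Yes

LTV over 85%: Coastal S&L 10/100 = 10.0%, Lender B 36/191 = 18.8% → Lender B
LTV 70–85%: Coastal S&L 410/764 = 53.7%, Lender B 695/1081 = 64.3% → Lender B
LTV under 70%: Coastal S&L 2328/2653 = 87.7%, Lender B 3019/3161 = 95.5% → Lender B
Overall: Coastal S&L 2748/3517 = 78.1%, Lender B 3750/4433 = 84.6% → Lender B
Lender B wins overall and in every loan-to-value group — no reversal.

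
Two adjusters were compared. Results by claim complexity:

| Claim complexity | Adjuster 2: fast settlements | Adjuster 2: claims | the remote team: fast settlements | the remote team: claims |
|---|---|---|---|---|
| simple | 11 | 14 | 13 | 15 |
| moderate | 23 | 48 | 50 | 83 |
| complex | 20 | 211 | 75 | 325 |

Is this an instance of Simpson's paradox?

No

Simple: Adjuster 2 11/14 = 78.6%, the remote team 13/15 = 86.7% → the remote team
Moderate: Adjuster 2 23/48 = 47.9%, the remote team 50/83 = 60.2% → the remote team
Complex: Adjuster 2 20/211 = 9.5%, the remote team 75/325 = 23.1% → the remote team
Overall: Adjuster 2 54/273 = 19.8%, the remote team 138/423 = 32.6% → the remote team
The remote team wins overall and in every claim group — no reversal.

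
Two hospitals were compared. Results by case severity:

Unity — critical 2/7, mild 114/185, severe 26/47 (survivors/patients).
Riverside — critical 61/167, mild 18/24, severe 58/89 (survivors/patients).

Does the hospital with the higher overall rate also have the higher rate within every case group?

No

Critical: Unity 2/7 = 28.6%, Riverside 61/167 = 36.5% → Riverside
Mild: Unity 114/185 = 61.6%, Riverside 18/24 = 75.0% → Riverside
Severe: Unity 26/47 = 55.3%, Riverside 58/89 = 65.2% → Riverside
Overall: Unity 142/239 = 59.4%, Riverside 137/280 = 48.9% → Unity
Riverside wins each case group but Unity wins overall — the comparison reverses. Riverside's patients skew toward critical, which has a lower base rate.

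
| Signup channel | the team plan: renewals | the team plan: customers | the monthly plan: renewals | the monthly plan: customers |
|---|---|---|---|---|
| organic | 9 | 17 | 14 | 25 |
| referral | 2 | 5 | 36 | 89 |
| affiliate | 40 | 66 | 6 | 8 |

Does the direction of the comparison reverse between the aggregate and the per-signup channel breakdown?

Yes

Organic: the team plan 9/17 = 52.9%, the monthly plan 14/25 = 56.0% → the monthly plan
Referral: the team plan 2/5 = 40.0%, the monthly plan 36/89 = 40.4% → the monthly plan
Affiliate: the team plan 40/66 = 60.6%, the monthly plan 6/8 = 75.0% → the monthly plan
Overall: the team plan 51/88 = 58.0%, the monthly plan 56/122 = 45.9% → the team plan
The monthly plan wins each signup group but the team plan wins overall — the comparison reverses. The monthly plan's customers skew toward referral, which has a lower base rate.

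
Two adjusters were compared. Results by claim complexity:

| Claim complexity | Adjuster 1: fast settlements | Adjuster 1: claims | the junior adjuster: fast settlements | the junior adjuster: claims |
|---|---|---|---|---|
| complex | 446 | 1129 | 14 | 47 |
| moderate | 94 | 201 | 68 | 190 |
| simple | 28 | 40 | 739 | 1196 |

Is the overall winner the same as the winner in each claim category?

Complex: Adjuster 1 446/1129 = 39.5%, the junior adjuster 14/47 = 29.8% → Adjuster 1
Moderate: Adjuster 1 94/201 = 46.8%, the junior adjuster 68/190 = 35.8% → Adjuster 1
Simple: Adjuster 1 28/40 = 70.0%, the junior adjuster 739/1196 = 61.8% → Adjuster 1
Overall: Adjuster 1 568/1370 = 41.5%, the junior adjuster 821/1433 = 57.3% → the junior adjuster
Adjuster 1 wins each claim group but the junior adjuster wins overall — the comparison reverses. Adjuster 1's claims skew toward complex, which has a lower base rate.

No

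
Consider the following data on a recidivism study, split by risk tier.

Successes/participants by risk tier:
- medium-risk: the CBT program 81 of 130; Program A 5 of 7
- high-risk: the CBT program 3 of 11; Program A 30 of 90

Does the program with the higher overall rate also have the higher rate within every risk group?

No

Medium-risk: the CBT program 81/130 = 62.3%, Program A 5/7 = 71.4% → Program A
High-risk: the CBT program 3/11 = 27.3%, Program A 30/90 = 33.3% → Program A
Overall: the CBT program 84/141 = 59.6%, Program A 35/97 = 36.1% → the CBT program
Program A wins each risk group but the CBT program wins overall — the comparison reverses. Program A's participants skew toward high-risk, which has a lower base rate.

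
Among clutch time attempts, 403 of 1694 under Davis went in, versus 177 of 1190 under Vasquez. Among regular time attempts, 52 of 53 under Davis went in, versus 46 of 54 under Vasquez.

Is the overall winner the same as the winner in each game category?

Yes

Clutch time: Davis 403/1694 = 23.8%, Vasquez 177/1190 = 14.9% → Davis
Regular time: Davis 52/53 = 98.1%, Vasquez 46/54 = 85.2% → Davis
Overall: Davis 455/1747 = 26.0%, Vasquez 223/1244 = 17.9% → Davis
Davis wins overall and in every game group — no reversal.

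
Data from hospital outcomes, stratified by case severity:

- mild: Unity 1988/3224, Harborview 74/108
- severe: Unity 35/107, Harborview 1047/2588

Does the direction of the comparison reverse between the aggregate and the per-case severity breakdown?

Yes

Mild: Unity 1988/3224 = 61.7%, Harborview 74/108 = 68.5% → Harborview
Severe: Unity 35/107 = 32.7%, Harborview 1047/2588 = 40.5% → Harborview
Overall: Unity 2023/3331 = 60.7%, Harborview 1121/2696 = 41.6% → Unity
Harborview wins each case group but Unity wins overall — the comparison reverses. Harborview's patients skew toward severe, which has a lower base rate.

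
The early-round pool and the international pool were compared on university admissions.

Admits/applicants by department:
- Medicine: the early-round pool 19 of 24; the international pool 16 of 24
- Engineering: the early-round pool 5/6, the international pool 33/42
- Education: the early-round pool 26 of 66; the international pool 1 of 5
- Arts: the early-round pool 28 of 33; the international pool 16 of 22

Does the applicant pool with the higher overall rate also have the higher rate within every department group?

Medicine: the early-round pool 19/24 = 79.2%, the international pool 16/24 = 66.7% → the early-round pool
Engineering: the early-round pool 5/6 = 83.3%, the international pool 33/42 = 78.6% → the early-round pool
Education: the early-round pool 26/66 = 39.4%, the international pool 1/5 = 20.0% → the early-round pool
Arts: the early-round pool 28/33 = 84.8%, the international pool 16/22 = 72.7% → the early-round pool
Overall: the early-round pool 78/129 = 60.5%, the international pool 66/93 = 71.0% → the international pool
The early-round pool wins each department group but the international pool wins overall — the comparison reverses. The early-round pool's applicants skew toward Education, which has a lower base rate.

No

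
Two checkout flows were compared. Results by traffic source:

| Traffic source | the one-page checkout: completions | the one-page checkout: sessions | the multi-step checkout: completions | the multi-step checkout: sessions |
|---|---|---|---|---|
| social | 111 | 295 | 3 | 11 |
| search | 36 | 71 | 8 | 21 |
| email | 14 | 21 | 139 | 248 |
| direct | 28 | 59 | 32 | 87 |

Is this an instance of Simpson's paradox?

Yes

Social: the one-page checkout 111/295 = 37.6%, the multi-step checkout 3/11 = 27.3% → the one-page checkout
Search: the one-page checkout 36/71 = 50.7%, the multi-step checkout 8/21 = 38.1% → the one-page checkout
Email: the one-page checkout 14/21 = 66.7%, the multi-step checkout 139/248 = 56.0% → the one-page checkout
Direct: the one-page checkout 28/59 = 47.5%, the multi-step checkout 32/87 = 36.8% → the one-page checkout
Overall: the one-page checkout 189/446 = 42.4%, the multi-step checkout 182/367 = 49.6% → the multi-step checkout
The one-page checkout wins each traffic group but the multi-step checkout wins overall — the comparison reverses. The one-page checkout's sessions skew toward social, which has a lower base rate.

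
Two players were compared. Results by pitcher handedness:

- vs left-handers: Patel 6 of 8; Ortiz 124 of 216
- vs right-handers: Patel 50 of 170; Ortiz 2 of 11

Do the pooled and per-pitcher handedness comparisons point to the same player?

Vs left-handers: Patel 6/8 = 75.0%, Ortiz 124/216 = 57.4% → Patel
Vs right-handers: Patel 50/170 = 29.4%, Ortiz 2/11 = 18.2% → Patel
Overall: Patel 56/178 = 31.5%, Ortiz 126/227 = 55.5% → Ortiz
Patel wins each pitcher group but Ortiz wins overall — the comparison reverses. Patel's at-bats skew toward vs right-handers, which has a lower base rate.

No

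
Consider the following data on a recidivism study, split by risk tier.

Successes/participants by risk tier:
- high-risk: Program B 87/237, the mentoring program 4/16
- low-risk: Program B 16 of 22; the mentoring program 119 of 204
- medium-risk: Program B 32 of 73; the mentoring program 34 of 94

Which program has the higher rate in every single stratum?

Program B

High-risk: Program B 87/237 = 36.7%, the mentoring program 4/16 = 25.0% → Program B
Low-risk: Program B 16/22 = 72.7%, the mentoring program 119/204 = 58.3% → Program B
Medium-risk: Program B 32/73 = 43.8%, the mentoring program 34/94 = 36.2% → Program B
Program B has the higher rate in all 3 groups.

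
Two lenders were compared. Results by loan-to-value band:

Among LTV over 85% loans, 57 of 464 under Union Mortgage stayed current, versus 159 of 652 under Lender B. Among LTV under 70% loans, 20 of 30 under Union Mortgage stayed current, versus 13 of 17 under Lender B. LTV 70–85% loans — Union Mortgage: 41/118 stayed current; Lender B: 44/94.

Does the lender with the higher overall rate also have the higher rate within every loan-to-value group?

LTV over 85%: Union Mortgage 57/464 = 12.3%, Lender B 159/652 = 24.4% → Lender B
LTV under 70%: Union Mortgage 20/30 = 66.7%, Lender B 13/17 = 76.5% → Lender B
LTV 70–85%: Union Mortgage 41/118 = 34.7%, Lender B 44/94 = 46.8% → Lender B
Overall: Union Mortgage 118/612 = 19.3%, Lender B 216/763 = 28.3% → Lender B
Lender B wins overall and in every loan-to-value group — no reversal.

Yes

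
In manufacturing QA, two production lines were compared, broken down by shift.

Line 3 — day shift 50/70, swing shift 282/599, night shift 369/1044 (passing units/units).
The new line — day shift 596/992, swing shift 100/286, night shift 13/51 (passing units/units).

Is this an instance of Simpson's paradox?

Day shift: Line 3 50/70 = 71.4%, the new line 596/992 = 60.1% → Line 3
Swing shift: Line 3 282/599 = 47.1%, the new line 100/286 = 35.0% → Line 3
Night shift: Line 3 369/1044 = 35.3%, the new line 13/51 = 25.5% → Line 3
Overall: Line 3 701/1713 = 40.9%, the new line 709/1329 = 53.3% → the new line
Line 3 wins each shift group but the new line wins overall — the comparison reverses. Line 3's units skew toward night shift, which has a lower base rate.

Yes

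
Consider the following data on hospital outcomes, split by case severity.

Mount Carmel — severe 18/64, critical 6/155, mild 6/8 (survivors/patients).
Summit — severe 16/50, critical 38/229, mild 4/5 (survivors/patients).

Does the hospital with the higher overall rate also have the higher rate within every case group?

Severe: Mount Carmel 18/64 = 28.1%, Summit 16/50 = 32.0% → Summit
Critical: Mount Carmel 6/155 = 3.9%, Summit 38/229 = 16.6% → Summit
Mild: Mount Carmel 6/8 = 75.0%, Summit 4/5 = 80.0% → Summit
Overall: Mount Carmel 30/227 = 13.2%, Summit 58/284 = 20.4% → Summit
Summit wins overall and in every case group — no reversal.

Yes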